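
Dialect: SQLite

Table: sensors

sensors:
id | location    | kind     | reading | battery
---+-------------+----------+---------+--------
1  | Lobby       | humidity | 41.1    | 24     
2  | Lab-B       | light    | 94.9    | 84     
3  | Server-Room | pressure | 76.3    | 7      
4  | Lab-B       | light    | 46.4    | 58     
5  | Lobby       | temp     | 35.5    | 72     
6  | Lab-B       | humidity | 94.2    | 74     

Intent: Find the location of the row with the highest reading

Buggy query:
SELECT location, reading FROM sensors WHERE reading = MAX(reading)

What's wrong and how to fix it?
Bug: WHERE is evaluated per row; an aggregate over the whole table isn't defined there

Fix: Use a subquery: WHERE reading = (SELECT MAX(reading) FROM sensors)

Corrected query:
SELECT location, reading FROM sensors WHERE reading = (SELECT MAX(reading) FROM sensors)

Result:
location | reading
---------+--------
Lab-B    | 94.9   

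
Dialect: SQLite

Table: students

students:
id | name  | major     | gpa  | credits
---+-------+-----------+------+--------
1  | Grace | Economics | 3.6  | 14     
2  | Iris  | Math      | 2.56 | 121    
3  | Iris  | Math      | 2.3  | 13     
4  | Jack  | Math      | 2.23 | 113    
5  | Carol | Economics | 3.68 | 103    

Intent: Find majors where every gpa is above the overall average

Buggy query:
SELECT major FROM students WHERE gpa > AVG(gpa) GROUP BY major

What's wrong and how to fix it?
Bug: WHERE evaluates per row before aggregation, so AVG() is unavailable

Fix: Compute the overall average in a scalar subquery and compare each group's MIN against it in HAVING

Corrected query:
SELECT major FROM students GROUP BY major HAVING MIN(gpa) > (SELECT AVG(gpa) FROM students)

Result:
major    
---------
Economics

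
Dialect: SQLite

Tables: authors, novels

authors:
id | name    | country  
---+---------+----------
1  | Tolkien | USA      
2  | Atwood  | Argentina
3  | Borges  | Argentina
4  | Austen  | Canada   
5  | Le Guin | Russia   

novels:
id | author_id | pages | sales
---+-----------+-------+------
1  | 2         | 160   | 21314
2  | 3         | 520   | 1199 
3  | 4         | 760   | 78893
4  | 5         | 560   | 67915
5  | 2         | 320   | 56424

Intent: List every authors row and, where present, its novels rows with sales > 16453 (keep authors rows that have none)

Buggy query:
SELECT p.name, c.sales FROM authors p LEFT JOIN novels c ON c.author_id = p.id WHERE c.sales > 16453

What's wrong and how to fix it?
Bug: A WHERE condition on the right-hand table after LEFT JOIN drops unmatched parents

Fix: Move the right-table condition into the ON clause so unmatched parents are kept

Corrected query:
SELECT p.name, c.sales FROM authors p LEFT JOIN novels c ON c.author_id = p.id AND c.sales > 16453

Result:
name    | sales
--------+------
Tolkien | NULL 
Atwood  | 21314
Atwood  | 56424
Borges  | NULL 
Austen  | 78893
Le Guin | 67915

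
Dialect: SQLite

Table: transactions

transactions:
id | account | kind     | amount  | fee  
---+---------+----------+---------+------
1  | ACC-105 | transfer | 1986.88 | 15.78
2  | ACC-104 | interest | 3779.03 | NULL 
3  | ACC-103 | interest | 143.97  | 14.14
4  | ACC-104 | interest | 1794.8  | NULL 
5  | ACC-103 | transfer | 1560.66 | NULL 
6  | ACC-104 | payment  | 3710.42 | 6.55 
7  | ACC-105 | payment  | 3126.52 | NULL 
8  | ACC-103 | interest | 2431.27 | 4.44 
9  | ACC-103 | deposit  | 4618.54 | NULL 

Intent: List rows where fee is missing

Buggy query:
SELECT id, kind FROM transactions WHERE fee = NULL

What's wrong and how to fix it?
Bug: Comparing to NULL with '=' never matches; NULL = NULL is unknown, not true

Fix: Replace '= NULL' with 'IS NULL'

Corrected query:
SELECT id, kind FROM transactions WHERE fee IS NULL

Result:
id | kind    
---+---------
2  | interest
4  | interest
5  | transfer
7  | payment 
9  | deposit 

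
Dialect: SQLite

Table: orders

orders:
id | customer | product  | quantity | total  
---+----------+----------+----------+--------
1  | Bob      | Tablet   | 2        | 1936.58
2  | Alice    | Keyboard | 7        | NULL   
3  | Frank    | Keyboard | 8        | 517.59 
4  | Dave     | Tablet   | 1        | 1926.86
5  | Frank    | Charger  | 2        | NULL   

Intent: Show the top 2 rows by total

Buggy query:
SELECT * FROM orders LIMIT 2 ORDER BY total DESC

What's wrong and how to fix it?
Bug: ORDER BY cannot follow LIMIT; LIMIT is the final clause

Fix: Swap the clauses: ORDER BY first, then LIMIT

Corrected query:
SELECT * FROM orders ORDER BY total DESC LIMIT 2

Result:
id | customer | product | quantity | total  
---+----------+---------+----------+--------
1  | Bob      | Tablet  | 2        | 1936.58
4  | Dave     | Tablet  | 1        | 1926.86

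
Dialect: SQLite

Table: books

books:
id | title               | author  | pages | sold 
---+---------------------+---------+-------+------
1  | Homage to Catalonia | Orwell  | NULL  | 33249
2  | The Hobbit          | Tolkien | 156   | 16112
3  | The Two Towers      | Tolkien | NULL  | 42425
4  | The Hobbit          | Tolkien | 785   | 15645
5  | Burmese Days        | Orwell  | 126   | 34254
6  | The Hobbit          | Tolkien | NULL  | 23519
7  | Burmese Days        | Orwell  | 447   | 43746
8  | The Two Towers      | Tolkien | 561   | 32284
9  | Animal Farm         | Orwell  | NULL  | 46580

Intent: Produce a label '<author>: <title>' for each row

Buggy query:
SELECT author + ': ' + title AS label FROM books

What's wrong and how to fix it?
Bug: '+' is numeric addition; on text columns SQLite converts them to 0 instead of concatenating

Fix: Use the || operator for string concatenation

Corrected query:
SELECT author || ': ' || title AS label FROM books

Result:
label                      
---------------------------
Orwell: Homage to Catalonia
Tolkien: The Hobbit        
Tolkien: The Two Towers    
Tolkien: The Hobbit        
Orwell: Burmese Days       
Tolkien: The Hobbit        
Orwell: Burmese Days       
Tolkien: The Two Towers    
Orwell: Animal Farm        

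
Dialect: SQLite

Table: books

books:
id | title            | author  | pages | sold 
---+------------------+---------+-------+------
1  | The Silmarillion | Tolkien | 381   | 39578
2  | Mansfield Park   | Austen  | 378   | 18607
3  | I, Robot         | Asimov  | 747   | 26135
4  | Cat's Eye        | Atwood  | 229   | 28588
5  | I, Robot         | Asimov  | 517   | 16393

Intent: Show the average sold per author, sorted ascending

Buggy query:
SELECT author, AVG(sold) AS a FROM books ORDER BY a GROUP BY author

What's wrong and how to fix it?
Bug: ORDER BY appears before GROUP BY; SQL clause order requires GROUP BY first

Fix: Move ORDER BY to the end, after GROUP BY

Corrected query:
SELECT author, AVG(sold) AS a FROM books GROUP BY author ORDER BY a

Result:
author  | a    
--------+------
Austen  | 18607
Asimov  | 21264
Atwood  | 28588
Tolkien | 39578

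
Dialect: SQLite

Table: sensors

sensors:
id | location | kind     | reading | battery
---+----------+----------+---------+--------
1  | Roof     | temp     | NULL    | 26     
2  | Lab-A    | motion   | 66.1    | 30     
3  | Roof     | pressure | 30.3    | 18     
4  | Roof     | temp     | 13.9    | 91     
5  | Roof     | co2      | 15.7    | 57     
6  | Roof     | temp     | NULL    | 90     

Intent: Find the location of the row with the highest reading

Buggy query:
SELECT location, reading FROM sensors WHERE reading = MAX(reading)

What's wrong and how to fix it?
Bug: WHERE is evaluated per row; an aggregate over the whole table isn't defined there

Fix: Wrap MAX in a scalar subquery so WHERE compares against a single value

Corrected query:
SELECT location, reading FROM sensors WHERE reading = (SELECT MAX(reading) FROM sensors)

Result:
location | reading
---------+--------
Lab-A    | 66.1   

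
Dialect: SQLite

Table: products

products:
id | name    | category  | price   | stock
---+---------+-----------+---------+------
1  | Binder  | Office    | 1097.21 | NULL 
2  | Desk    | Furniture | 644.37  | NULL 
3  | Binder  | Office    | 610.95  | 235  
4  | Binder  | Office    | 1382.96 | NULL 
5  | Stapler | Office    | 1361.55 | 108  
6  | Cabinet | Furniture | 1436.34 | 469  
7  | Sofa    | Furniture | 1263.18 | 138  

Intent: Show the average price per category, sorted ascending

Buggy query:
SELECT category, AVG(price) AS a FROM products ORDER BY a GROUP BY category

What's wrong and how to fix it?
Bug: GROUP BY must precede ORDER BY

Fix: Reorder: SELECT … FROM … GROUP BY … ORDER BY …

Corrected query:
SELECT category, AVG(price) AS a FROM products GROUP BY category ORDER BY a

Result:
category  | a        
----------+----------
Office    | 1113.1675
Furniture | 1114.63  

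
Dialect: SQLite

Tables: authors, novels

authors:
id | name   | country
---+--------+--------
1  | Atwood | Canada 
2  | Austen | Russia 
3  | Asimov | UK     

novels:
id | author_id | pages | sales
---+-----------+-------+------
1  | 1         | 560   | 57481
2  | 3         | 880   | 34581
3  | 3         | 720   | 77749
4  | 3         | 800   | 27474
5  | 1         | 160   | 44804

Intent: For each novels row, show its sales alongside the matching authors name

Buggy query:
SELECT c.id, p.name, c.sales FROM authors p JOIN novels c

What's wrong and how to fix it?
Bug: Missing join condition: each novels row is matched to all authors rows instead of just its own

Fix: Add ON c.author_id = p.id to the JOIN

Corrected query:
SELECT c.id, p.name, c.sales FROM authors p JOIN novels c ON c.author_id = p.id

Result:
id | name   | sales
---+--------+------
1  | Atwood | 57481
2  | Asimov | 34581
3  | Asimov | 77749
4  | Asimov | 27474
5  | Atwood | 44804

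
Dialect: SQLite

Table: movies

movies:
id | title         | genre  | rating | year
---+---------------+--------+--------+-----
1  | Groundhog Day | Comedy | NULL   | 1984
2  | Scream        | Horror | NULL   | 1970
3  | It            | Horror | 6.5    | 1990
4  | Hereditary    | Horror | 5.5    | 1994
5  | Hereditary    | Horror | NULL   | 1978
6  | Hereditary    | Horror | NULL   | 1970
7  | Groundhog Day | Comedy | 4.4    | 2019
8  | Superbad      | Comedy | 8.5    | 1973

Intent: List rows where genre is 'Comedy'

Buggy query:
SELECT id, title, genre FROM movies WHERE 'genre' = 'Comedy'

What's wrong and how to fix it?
Bug: Single quotes denote string literals in SQL; the column name is being compared as a constant string

Fix: Remove the quotes around the column name (or use double quotes for an identifier)

Corrected query:
SELECT id, title, genre FROM movies WHERE genre = 'Comedy'

Result:
id | title         | genre 
---+---------------+-------
1  | Groundhog Day | Comedy
7  | Groundhog Day | Comedy
8  | Superbad      | Comedy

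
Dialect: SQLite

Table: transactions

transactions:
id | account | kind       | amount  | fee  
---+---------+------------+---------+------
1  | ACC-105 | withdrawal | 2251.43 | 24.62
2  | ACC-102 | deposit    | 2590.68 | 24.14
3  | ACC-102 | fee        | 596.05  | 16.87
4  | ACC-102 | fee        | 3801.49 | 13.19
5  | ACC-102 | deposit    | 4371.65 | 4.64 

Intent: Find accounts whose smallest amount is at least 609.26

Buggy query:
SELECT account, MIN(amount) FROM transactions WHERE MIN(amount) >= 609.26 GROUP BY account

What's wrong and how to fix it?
Bug: Aggregates like MIN are computed per group after WHERE runs

Fix: Use HAVING for the per-group MIN condition

Corrected query:
SELECT account, MIN(amount) FROM transactions GROUP BY account HAVING MIN(amount) >= 609.26

Result:
account | MIN(amount)
--------+------------
ACC-105 | 2251.43    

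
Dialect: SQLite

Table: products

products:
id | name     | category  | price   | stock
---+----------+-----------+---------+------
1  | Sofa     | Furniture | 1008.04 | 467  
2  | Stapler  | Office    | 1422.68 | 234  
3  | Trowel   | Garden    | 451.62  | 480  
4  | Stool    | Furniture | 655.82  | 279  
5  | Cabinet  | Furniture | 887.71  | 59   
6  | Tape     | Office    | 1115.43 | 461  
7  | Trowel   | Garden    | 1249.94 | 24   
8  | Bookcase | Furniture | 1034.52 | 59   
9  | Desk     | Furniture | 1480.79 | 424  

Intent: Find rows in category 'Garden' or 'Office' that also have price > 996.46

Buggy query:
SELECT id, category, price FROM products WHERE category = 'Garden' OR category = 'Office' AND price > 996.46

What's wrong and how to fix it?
Bug: AND binds tighter than OR, so this parses as category = 'Garden' OR (category = 'Office' AND price > 996.46)

Fix: Add parentheses around the OR so the AND applies to both alternatives

Corrected query:
SELECT id, category, price FROM products WHERE (category = 'Garden' OR category = 'Office') AND price > 996.46

Result:
id | category | price  
---+----------+--------
2  | Office   | 1422.68
6  | Office   | 1115.43
7  | Garden   | 1249.94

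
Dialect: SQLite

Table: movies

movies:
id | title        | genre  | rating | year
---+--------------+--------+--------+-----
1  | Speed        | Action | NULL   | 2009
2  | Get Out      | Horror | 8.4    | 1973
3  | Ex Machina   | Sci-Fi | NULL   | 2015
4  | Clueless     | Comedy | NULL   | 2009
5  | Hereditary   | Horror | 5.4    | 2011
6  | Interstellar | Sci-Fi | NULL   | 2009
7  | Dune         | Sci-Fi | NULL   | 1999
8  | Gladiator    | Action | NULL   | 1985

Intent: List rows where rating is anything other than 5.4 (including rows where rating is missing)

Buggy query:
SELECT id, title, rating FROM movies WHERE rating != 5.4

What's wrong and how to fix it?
Bug: Inequality against NULL is unknown, not true; rows with NULL are dropped

Fix: Handle NULL separately with IS NULL alongside the inequality

Corrected query:
SELECT id, title, rating FROM movies WHERE rating != 5.4 OR rating IS NULL

Result:
id | title        | rating
---+--------------+-------
1  | Speed        | NULL  
2  | Get Out      | 8.4   
3  | Ex Machina   | NULL  
4  | Clueless     | NULL  
6  | Interstellar | NULL  
7  | Dune         | NULL  
8  | Gladiator    | NULL  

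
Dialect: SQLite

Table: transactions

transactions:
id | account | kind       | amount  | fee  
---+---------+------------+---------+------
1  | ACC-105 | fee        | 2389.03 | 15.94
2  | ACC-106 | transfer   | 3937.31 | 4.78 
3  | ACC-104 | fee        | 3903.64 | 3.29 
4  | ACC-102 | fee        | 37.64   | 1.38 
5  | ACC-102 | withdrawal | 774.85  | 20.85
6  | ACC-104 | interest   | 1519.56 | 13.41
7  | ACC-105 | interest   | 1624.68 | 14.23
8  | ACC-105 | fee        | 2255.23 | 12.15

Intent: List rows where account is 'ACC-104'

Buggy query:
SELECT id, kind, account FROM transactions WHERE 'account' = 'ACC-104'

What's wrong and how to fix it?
Bug: 'account' in single quotes is a string literal, not the column; the comparison is literal-vs-literal and never true

Fix: Reference the column as account without single quotes

Corrected query:
SELECT id, kind, account FROM transactions WHERE account = 'ACC-104'

Result:
id | kind     | account
---+----------+--------
3  | fee      | ACC-104
6  | interest | ACC-104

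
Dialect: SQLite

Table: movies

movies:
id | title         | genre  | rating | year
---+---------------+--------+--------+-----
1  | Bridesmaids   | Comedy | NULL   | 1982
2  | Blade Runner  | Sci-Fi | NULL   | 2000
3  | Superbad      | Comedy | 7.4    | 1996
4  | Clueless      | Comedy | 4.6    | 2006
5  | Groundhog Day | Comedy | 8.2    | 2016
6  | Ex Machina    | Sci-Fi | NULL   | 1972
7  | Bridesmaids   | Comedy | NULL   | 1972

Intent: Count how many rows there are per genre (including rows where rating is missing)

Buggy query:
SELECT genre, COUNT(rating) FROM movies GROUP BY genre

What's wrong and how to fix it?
Bug: COUNT(rating) skips NULLs, so groups with missing rating are undercounted

Fix: Replace COUNT(rating) with COUNT(*)

Corrected query:
SELECT genre, COUNT(*) FROM movies GROUP BY genre

Result:
genre  | COUNT(*)
-------+---------
Comedy | 5       
Sci-Fi | 2       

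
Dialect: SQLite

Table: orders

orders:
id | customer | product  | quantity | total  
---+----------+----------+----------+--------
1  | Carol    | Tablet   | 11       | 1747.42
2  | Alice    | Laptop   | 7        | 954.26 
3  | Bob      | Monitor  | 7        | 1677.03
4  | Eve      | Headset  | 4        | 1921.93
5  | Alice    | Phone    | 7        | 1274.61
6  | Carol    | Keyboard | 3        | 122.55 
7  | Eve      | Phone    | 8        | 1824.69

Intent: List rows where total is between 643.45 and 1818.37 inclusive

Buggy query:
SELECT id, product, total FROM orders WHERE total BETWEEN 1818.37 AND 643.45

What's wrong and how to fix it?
Bug: The bounds are reversed; BETWEEN a AND b requires a <= b to match anything

Fix: Swap the bounds so the smaller value comes first

Corrected query:
SELECT id, product, total FROM orders WHERE total BETWEEN 643.45 AND 1818.37

Result:
id | product | total  
---+---------+--------
1  | Tablet  | 1747.42
2  | Laptop  | 954.26 
3  | Monitor | 1677.03
5  | Phone   | 1274.61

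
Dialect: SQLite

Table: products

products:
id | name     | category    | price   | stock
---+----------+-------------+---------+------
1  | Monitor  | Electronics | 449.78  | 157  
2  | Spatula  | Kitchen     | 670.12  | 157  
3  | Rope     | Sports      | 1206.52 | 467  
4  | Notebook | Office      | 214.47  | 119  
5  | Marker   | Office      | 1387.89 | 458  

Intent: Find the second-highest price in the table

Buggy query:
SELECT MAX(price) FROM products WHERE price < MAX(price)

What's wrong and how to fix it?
Bug: MAX(price) on the right of the comparison is an aggregate-in-WHERE error

Fix: Compute the overall MAX in a subquery, then take MAX of rows below it

Corrected query:
SELECT MAX(price) FROM products WHERE price < (SELECT MAX(price) FROM products)

Result:
MAX(price)
----------
1206.52   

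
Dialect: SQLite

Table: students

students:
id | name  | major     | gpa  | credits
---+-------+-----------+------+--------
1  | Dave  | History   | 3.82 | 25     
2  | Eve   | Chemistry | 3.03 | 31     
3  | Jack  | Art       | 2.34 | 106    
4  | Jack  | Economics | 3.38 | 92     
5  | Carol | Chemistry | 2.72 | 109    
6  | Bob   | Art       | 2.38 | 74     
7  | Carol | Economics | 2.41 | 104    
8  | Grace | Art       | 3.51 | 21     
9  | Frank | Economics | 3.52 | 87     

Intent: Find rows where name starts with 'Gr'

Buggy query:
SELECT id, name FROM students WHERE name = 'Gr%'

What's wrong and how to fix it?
Bug: Wildcards only work with LIKE; '=' treats '%' as a literal character

Fix: Use LIKE for wildcard pattern matching

Corrected query:
SELECT id, name FROM students WHERE name LIKE 'Gr%'

Result:
id | name 
---+------
8  | Grace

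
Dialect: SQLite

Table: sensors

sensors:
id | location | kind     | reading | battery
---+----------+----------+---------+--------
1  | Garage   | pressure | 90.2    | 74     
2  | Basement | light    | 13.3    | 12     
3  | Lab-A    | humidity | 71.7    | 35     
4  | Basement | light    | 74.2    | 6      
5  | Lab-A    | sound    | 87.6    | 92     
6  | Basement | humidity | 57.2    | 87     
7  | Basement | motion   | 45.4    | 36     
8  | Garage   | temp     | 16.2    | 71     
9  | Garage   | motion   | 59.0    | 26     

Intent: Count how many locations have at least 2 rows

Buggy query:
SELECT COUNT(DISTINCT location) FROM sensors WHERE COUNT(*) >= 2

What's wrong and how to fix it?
Bug: COUNT(*) cannot appear in WHERE; the per-group count doesn't exist yet

Fix: Use a subquery that GROUPs and filters with HAVING, then count its rows

Corrected query:
SELECT COUNT(*) FROM (SELECT location FROM sensors GROUP BY location HAVING COUNT(*) >= 2)

Result:
COUNT(*)
--------
3       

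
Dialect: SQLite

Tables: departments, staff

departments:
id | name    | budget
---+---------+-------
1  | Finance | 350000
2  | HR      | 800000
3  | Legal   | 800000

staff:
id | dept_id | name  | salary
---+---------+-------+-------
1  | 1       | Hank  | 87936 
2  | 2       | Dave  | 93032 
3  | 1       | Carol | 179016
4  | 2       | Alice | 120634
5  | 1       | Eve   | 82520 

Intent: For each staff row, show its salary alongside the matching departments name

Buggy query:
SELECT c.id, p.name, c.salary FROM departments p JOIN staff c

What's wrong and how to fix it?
Bug: Missing join condition: each staff row is matched to all departments rows instead of just its own

Fix: Specify the join condition linking the foreign key to the parent id

Corrected query:
SELECT c.id, p.name, c.salary FROM departments p JOIN staff c ON c.dept_id = p.id

Result:
id | name    | salary
---+---------+-------
1  | Finance | 87936 
2  | HR      | 93032 
3  | Finance | 179016
4  | HR      | 120634
5  | Finance | 82520 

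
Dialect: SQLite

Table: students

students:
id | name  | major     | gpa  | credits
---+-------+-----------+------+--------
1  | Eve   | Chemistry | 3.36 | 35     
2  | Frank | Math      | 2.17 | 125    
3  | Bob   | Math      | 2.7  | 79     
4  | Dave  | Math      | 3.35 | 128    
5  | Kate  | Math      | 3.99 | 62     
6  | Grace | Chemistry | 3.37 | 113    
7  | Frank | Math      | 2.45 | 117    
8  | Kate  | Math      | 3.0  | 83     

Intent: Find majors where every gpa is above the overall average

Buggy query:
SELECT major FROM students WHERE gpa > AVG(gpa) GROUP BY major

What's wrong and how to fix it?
Bug: WHERE evaluates per row before aggregation, so AVG() is unavailable

Fix: Use a subquery for AVG and a HAVING MIN(...) filter so the condition holds for every row in the group

Corrected query:
SELECT major FROM students GROUP BY major HAVING MIN(gpa) > (SELECT AVG(gpa) FROM students)

Result:
major    
---------
Chemistry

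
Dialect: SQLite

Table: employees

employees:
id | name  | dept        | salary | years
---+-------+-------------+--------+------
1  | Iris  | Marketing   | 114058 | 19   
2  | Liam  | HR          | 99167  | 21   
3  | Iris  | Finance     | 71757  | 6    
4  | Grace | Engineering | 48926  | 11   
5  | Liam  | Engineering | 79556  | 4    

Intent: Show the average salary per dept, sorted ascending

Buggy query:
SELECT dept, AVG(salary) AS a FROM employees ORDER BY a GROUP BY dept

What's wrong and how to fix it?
Bug: GROUP BY must precede ORDER BY

Fix: Reorder: SELECT … FROM … GROUP BY … ORDER BY …

Corrected query:
SELECT dept, AVG(salary) AS a FROM employees GROUP BY dept ORDER BY a

Result:
dept        | a     
------------+-------
Engineering | 64241 
Finance     | 71757 
HR          | 99167 
Marketing   | 114058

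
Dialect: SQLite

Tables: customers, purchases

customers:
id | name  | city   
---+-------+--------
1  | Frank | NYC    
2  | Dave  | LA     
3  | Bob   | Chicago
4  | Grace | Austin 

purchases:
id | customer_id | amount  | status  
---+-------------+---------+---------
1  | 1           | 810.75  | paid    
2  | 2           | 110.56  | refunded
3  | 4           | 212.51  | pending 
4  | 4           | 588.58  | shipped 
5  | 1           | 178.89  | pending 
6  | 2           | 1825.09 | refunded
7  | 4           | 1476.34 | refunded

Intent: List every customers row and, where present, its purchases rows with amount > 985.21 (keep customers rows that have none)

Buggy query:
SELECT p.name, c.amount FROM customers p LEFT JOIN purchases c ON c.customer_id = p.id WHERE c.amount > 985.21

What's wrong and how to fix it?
Bug: A WHERE condition on the right-hand table after LEFT JOIN drops unmatched parents

Fix: Put 'c.amount > 985.21' in the JOIN's ON clause instead of WHERE

Corrected query:
SELECT p.name, c.amount FROM customers p LEFT JOIN purchases c ON c.customer_id = p.id AND c.amount > 985.21

Result:
name  | amount 
------+--------
Frank | NULL   
Dave  | 1825.09
Bob   | NULL   
Grace | 1476.34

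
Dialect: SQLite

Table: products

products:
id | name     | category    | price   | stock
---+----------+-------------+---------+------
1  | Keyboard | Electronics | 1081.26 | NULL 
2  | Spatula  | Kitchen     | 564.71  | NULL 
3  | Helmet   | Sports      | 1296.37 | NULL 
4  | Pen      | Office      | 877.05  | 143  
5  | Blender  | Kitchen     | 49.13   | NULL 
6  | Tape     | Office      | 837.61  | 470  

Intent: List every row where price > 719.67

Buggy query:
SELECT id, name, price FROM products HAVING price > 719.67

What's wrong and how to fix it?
Bug: HAVING filters the output of aggregation, but this query has no GROUP BY and no aggregate functions, so SQLite rejects it (HAVING clause on a non-aggregate query); the condition here is per row

Fix: Replace HAVING with WHERE since the condition applies to individual rows

Corrected query:
SELECT id, name, price FROM products WHERE price > 719.67

Result:
id | name     | price  
---+----------+--------
1  | Keyboard | 1081.26
3  | Helmet   | 1296.37
4  | Pen      | 877.05 
6  | Tape     | 837.61 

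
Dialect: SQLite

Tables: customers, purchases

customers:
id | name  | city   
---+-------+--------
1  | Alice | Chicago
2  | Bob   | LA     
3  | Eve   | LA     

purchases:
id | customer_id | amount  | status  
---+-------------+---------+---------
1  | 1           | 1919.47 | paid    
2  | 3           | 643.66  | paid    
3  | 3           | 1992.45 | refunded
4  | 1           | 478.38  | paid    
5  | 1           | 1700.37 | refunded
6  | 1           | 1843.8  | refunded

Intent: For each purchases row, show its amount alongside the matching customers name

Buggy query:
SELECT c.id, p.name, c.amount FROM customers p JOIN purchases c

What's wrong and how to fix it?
Bug: Missing join condition: each purchases row is matched to all customers rows instead of just its own

Fix: Specify the join condition linking the foreign key to the parent id

Corrected query:
SELECT c.id, p.name, c.amount FROM customers p JOIN purchases c ON c.customer_id = p.id

Result:
id | name  | amount 
---+-------+--------
1  | Alice | 1919.47
2  | Eve   | 643.66 
3  | Eve   | 1992.45
4  | Alice | 478.38 
5  | Alice | 1700.37
6  | Alice | 1843.8 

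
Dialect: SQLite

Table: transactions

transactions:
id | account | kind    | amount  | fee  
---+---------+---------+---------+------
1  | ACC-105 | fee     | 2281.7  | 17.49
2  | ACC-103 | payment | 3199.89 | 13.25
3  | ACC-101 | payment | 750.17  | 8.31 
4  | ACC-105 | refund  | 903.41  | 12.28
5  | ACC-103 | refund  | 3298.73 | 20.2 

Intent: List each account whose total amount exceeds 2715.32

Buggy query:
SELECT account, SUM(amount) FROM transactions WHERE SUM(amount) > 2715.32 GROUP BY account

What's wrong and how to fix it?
Bug: Aggregate functions cannot appear in a WHERE clause

Fix: Use HAVING (which filters groups after aggregation) instead of WHERE

Corrected query:
SELECT account, SUM(amount) FROM transactions GROUP BY account HAVING SUM(amount) > 2715.32

Result:
account | SUM(amount)
--------+------------
ACC-103 | 6498.62    
ACC-105 | 3185.11    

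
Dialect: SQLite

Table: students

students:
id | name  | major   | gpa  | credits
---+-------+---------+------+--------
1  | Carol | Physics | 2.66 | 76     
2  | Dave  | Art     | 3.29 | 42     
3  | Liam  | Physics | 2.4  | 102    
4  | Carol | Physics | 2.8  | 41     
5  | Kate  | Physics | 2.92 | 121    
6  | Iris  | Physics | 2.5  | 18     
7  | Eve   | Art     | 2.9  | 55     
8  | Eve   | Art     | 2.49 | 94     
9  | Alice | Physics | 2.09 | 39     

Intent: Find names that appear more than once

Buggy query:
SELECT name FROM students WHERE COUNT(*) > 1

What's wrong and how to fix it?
Bug: COUNT(*) is an aggregate and cannot be used in WHERE

Fix: GROUP BY name, then filter groups with HAVING COUNT(*) > 1

Corrected query:
SELECT name FROM students GROUP BY name HAVING COUNT(*) > 1

Result:
name 
-----
Carol
Eve  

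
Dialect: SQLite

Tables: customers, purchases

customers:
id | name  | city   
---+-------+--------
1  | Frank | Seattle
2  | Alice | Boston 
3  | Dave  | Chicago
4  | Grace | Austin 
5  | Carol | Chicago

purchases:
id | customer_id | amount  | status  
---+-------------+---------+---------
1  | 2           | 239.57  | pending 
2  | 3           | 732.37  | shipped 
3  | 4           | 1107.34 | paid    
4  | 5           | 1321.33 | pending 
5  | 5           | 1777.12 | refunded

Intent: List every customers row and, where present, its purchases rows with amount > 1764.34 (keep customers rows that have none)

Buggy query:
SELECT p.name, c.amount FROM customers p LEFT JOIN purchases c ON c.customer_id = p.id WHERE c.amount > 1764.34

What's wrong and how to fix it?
Bug: Filtering c.amount in WHERE discards the NULL rows produced by LEFT JOIN, turning it into an inner join

Fix: Put 'c.amount > 1764.34' in the JOIN's ON clause instead of WHERE

Corrected query:
SELECT p.name, c.amount FROM customers p LEFT JOIN purchases c ON c.customer_id = p.id AND c.amount > 1764.34

Result:
name  | amount 
------+--------
Frank | NULL   
Alice | NULL   
Dave  | NULL   
Grace | NULL   
Carol | 1777.12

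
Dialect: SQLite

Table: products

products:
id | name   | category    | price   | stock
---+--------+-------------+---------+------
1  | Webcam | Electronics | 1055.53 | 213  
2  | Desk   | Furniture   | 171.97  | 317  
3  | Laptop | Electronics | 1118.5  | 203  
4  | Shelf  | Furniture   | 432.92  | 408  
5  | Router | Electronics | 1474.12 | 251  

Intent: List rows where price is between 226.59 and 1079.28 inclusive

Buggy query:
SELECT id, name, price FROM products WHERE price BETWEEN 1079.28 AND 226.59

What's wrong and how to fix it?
Bug: BETWEEN expects the lower bound first; with 1079.28 AND 226.59 the range is empty

Fix: Swap the bounds so the smaller value comes first

Corrected query:
SELECT id, name, price FROM products WHERE price BETWEEN 226.59 AND 1079.28

Result:
id | name   | price  
---+--------+--------
1  | Webcam | 1055.53
4  | Shelf  | 432.92 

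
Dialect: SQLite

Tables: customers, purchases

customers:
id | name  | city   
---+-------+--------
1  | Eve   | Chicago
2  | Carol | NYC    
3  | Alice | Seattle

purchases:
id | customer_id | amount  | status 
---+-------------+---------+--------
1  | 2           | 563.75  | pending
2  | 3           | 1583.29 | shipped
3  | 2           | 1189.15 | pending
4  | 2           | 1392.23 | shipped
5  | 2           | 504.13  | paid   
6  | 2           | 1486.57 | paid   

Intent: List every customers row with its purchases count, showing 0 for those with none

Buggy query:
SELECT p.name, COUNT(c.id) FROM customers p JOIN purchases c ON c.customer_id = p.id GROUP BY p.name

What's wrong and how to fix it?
Bug: INNER JOIN drops customers rows that have no matching purchases rows

Fix: Use LEFT JOIN so parents without children still appear (COUNT(c.id) gives 0)

Corrected query:
SELECT p.name, COUNT(c.id) FROM customers p LEFT JOIN purchases c ON c.customer_id = p.id GROUP BY p.name

Result:
name  | COUNT(c.id)
------+------------
Alice | 1          
Carol | 5          
Eve   | 0          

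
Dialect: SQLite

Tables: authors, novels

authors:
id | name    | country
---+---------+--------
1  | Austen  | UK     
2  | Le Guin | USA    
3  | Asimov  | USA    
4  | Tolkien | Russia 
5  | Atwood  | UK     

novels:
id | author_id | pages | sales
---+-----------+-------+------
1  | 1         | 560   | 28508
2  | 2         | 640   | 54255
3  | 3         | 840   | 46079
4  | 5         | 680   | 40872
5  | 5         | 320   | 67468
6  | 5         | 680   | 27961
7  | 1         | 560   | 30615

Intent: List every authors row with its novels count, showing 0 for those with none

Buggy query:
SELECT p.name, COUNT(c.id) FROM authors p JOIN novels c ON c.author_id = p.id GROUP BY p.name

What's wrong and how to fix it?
Bug: An inner join excludes parents with zero children

Fix: Switch to LEFT JOIN to retain unmatched parent rows

Corrected query:
SELECT p.name, COUNT(c.id) FROM authors p LEFT JOIN novels c ON c.author_id = p.id GROUP BY p.name

Result:
name    | COUNT(c.id)
--------+------------
Asimov  | 1          
Atwood  | 3          
Austen  | 2          
Le Guin | 1          
Tolkien | 0          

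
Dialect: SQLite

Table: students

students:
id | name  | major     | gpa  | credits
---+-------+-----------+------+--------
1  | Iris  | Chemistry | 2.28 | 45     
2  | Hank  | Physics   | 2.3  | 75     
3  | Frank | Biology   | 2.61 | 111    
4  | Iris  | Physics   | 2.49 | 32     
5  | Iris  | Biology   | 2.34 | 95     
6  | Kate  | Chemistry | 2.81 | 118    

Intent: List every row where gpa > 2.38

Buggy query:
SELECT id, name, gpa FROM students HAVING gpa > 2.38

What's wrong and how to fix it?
Bug: HAVING filters the output of aggregation, but this query has no GROUP BY and no aggregate functions, so SQLite rejects it (HAVING clause on a non-aggregate query); the condition here is per row

Fix: Replace HAVING with WHERE since the condition applies to individual rows

Corrected query:
SELECT id, name, gpa FROM students WHERE gpa > 2.38

Result:
id | name  | gpa 
---+-------+-----
3  | Frank | 2.61
4  | Iris  | 2.49
6  | Kate  | 2.81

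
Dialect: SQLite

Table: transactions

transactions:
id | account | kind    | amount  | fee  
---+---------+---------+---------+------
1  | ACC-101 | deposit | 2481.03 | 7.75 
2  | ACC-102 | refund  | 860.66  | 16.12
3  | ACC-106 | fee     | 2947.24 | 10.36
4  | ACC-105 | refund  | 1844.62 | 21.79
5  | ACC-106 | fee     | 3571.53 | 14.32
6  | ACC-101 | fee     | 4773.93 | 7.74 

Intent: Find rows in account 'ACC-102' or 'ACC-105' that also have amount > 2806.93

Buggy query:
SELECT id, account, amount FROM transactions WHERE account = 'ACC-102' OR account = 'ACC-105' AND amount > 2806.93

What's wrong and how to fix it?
Bug: AND binds tighter than OR, so this parses as account = 'ACC-102' OR (account = 'ACC-105' AND amount > 2806.93)

Fix: Add parentheses around the OR so the AND applies to both alternatives

Corrected query:
SELECT id, account, amount FROM transactions WHERE (account = 'ACC-102' OR account = 'ACC-105') AND amount > 2806.93

Result:
(no rows)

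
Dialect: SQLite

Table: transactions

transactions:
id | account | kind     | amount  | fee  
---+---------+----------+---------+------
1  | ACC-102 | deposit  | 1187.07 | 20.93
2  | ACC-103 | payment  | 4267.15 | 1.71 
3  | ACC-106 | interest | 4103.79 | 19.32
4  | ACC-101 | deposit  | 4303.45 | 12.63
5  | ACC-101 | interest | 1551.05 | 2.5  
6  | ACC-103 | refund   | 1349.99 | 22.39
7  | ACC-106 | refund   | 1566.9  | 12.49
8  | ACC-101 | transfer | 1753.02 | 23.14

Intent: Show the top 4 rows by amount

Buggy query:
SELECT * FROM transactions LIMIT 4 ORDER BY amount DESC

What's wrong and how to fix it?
Bug: LIMIT must come after ORDER BY

Fix: Sort with ORDER BY, then apply LIMIT

Corrected query:
SELECT * FROM transactions ORDER BY amount DESC LIMIT 4

Result:
id | account | kind     | amount  | fee  
---+---------+----------+---------+------
4  | ACC-101 | deposit  | 4303.45 | 12.63
2  | ACC-103 | payment  | 4267.15 | 1.71 
3  | ACC-106 | interest | 4103.79 | 19.32
8  | ACC-101 | transfer | 1753.02 | 23.14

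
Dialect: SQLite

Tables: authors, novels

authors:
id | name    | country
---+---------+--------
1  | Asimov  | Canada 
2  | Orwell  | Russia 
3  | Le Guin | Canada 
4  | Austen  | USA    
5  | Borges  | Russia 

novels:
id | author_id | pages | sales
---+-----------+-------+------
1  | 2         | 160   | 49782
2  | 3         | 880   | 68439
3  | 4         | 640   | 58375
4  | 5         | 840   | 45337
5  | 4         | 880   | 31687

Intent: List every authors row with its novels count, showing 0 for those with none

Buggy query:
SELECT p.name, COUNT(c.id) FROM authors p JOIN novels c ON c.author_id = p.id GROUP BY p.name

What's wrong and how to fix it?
Bug: INNER JOIN drops authors rows that have no matching novels rows

Fix: Switch to LEFT JOIN to retain unmatched parent rows

Corrected query:
SELECT p.name, COUNT(c.id) FROM authors p LEFT JOIN novels c ON c.author_id = p.id GROUP BY p.name

Result:
name    | COUNT(c.id)
--------+------------
Asimov  | 0          
Austen  | 2          
Borges  | 1          
Le Guin | 1          
Orwell  | 1          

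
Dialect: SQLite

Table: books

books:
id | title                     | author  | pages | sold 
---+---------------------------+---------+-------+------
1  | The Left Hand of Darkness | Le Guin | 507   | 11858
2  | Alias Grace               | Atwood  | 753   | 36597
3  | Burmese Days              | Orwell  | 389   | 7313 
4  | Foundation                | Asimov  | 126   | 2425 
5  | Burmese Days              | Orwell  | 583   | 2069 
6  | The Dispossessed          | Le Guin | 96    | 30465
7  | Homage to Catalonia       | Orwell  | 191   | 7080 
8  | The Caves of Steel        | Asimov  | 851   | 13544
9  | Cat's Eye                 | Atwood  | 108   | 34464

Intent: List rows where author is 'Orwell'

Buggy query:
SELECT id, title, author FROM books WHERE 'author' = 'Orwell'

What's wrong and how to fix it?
Bug: 'author' in single quotes is a string literal, not the column; the comparison is literal-vs-literal and never true

Fix: Reference the column as author without single quotes

Corrected query:
SELECT id, title, author FROM books WHERE author = 'Orwell'

Result:
id | title               | author
---+---------------------+-------
3  | Burmese Days        | Orwell
5  | Burmese Days        | Orwell
7  | Homage to Catalonia | Orwell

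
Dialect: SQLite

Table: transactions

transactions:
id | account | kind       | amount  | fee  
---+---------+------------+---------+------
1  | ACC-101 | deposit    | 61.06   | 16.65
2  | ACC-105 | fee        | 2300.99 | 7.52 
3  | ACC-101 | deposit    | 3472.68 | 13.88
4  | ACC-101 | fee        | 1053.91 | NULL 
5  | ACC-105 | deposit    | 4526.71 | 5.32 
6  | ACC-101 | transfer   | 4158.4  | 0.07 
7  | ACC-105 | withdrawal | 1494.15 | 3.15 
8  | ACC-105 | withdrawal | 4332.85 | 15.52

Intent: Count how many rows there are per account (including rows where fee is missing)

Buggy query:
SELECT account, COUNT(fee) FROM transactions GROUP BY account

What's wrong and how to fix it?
Bug: COUNT(column) counts non-NULL values only; rows with NULL fee aren't counted

Fix: Use COUNT(*) to count all rows regardless of NULL

Corrected query:
SELECT account, COUNT(*) FROM transactions GROUP BY account

Result:
account | COUNT(*)
--------+---------
ACC-101 | 4       
ACC-105 | 4       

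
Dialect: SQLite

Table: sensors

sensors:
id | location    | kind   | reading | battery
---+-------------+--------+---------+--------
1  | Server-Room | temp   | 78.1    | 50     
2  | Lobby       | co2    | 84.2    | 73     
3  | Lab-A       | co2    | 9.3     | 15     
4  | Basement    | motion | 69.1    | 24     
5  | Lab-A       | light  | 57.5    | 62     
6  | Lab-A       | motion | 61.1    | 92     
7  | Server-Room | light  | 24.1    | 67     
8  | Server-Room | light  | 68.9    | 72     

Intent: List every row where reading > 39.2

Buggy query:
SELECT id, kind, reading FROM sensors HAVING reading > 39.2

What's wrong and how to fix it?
Bug: This is a non-aggregate query (no GROUP BY, no aggregates), so in SQLite the HAVING clause is invalid here; a row-level condition belongs in WHERE

Fix: Use WHERE for row-level filtering

Corrected query:
SELECT id, kind, reading FROM sensors WHERE reading > 39.2

Result:
id | kind   | reading
---+--------+--------
1  | temp   | 78.1   
2  | co2    | 84.2   
4  | motion | 69.1   
5  | light  | 57.5   
6  | motion | 61.1   
8  | light  | 68.9   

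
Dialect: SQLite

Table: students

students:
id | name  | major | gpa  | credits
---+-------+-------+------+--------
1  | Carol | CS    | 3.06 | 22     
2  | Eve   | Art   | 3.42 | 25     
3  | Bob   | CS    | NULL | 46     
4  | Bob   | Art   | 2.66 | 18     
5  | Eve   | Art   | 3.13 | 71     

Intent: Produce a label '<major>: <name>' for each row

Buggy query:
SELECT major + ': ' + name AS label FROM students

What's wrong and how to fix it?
Bug: '+' is numeric addition; on text columns SQLite converts them to 0 instead of concatenating

Fix: Replace + with || to concatenate text

Corrected query:
SELECT major || ': ' || name AS label FROM students

Result:
label    
---------
CS: Carol
Art: Eve 
CS: Bob  
Art: Bob 
Art: Eve 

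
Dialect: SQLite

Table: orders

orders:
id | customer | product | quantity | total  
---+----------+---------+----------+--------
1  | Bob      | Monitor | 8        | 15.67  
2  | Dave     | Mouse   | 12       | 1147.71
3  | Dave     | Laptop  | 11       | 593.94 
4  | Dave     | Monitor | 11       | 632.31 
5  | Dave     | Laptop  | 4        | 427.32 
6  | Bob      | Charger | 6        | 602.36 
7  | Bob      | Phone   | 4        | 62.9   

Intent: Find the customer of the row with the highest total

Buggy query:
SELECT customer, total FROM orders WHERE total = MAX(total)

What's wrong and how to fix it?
Bug: WHERE is evaluated per row; an aggregate over the whole table isn't defined there

Fix: Use a subquery: WHERE total = (SELECT MAX(total) FROM orders)

Corrected query:
SELECT customer, total FROM orders WHERE total = (SELECT MAX(total) FROM orders)

Result:
customer | total  
---------+--------
Dave     | 1147.71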